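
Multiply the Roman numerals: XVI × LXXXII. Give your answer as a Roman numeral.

XVI = 16
LXXXII = 82
16 × 82 = 1312

MCCCXII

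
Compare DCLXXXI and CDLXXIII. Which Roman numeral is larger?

DCLXXXI = 681
CDLXXIII = 473
681 is larger

DCLXXXI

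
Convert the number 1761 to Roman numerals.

Convert 1761 to Roman numerals:
  1761 contains 1×1000 (M)
  761 contains 1×500 (D)
  261 contains 2×100 (CC)
  61 contains 1×50 (L)
  11 contains 1×10 (X)
  1 contains 1×1 (I)

MDCCLXI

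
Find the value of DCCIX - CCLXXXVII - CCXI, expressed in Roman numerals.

DCCIX = 709, CCLXXXVII = 287, CCXI = 211
709 - 287 = 422
422 - 211 = 211

CCXI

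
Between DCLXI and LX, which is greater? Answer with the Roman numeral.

DCLXI = 661
LX = 60
661 is larger

DCLXI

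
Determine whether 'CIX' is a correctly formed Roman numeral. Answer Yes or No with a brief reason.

'CIX': Check the rules: uses only the symbols I, V, X, L, C, D, M; no symbol is repeated more than three times in a row; V, L and D each appear at most once; the only place a smaller symbol precedes a larger one is the allowed subtractive pair IX, the symbol right after such a pair (if any) is smaller than the pair's first symbol, and otherwise the values never increase from left to right. Value: C (100) + IX (9) = 109. So it is a valid standard Roman numeral.

Yes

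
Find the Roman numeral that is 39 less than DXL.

DXL = 540
540 - 39 = 501

DI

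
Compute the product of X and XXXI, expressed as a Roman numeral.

X = 10
XXXI = 31
10 × 31 = 310

CCCX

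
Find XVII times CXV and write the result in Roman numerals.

XVII = 17
CXV = 115
17 × 115 = 1955

MCMLV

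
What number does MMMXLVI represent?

MMMXLVI: M=1000, M=1000, M=1000, XL=40, V=5, I=1
1000 + 1000 + 1000 + 40 + 5 + 1 = 3046

3046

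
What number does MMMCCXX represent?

MMMCCXX: M=1000, M=1000, M=1000, C=100, C=100, X=10, X=10
1000 + 1000 + 1000 + 100 + 100 + 10 + 10 = 3220

3220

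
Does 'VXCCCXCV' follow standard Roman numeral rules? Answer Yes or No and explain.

'VXCCCXCV': V should not appear more than once

No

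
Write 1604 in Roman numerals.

Convert 1604 to Roman numerals:
  1604 contains 1×1000 (M)
  604 contains 1×500 (D)
  104 contains 1×100 (C)
  4 contains 1×4 (IV)

MDCIV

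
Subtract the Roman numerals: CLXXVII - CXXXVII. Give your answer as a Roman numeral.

CLXXVII = 177
CXXXVII = 137
177 - 137 = 40

XL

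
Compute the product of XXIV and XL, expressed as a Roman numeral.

XXIV = 24
XL = 40
24 × 40 = 960

CMLX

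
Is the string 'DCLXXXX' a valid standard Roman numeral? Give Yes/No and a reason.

'DCLXXXX': More than 3 consecutive X's

No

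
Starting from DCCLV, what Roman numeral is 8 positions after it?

DCCLV = 755
755 + 8 = 763

DCCLXIII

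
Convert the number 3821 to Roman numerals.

Convert 3821 to Roman numerals:
  3821 contains 3×1000 (MMM)
  821 contains 1×500 (D)
  321 contains 3×100 (CCC)
  21 contains 2×10 (XX)
  1 contains 1×1 (I)

MMMDCCCXXI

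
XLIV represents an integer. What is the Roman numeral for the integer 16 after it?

XLIV = 44
44 + 16 = 60

LX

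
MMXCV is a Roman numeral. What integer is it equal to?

MMXCV: M=1000, M=1000, XC=90, V=5
1000 + 1000 + 90 + 5 = 2095

2095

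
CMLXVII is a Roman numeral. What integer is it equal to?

CMLXVII: CM=900, L=50, X=10, V=5, I=1, I=1
900 + 50 + 10 + 5 + 1 + 1 = 967

967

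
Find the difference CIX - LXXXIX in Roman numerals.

CIX = 109
LXXXIX = 89
109 - 89 = 20

XX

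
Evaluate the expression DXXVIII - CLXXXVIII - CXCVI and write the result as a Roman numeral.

DXXVIII = 528, CLXXXVIII = 188, CXCVI = 196
528 - 188 = 340
340 - 196 = 144

CXLIV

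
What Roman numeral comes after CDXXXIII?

CDXXXIII = 433; next is 434

CDXXXIV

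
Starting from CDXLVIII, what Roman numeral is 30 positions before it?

CDXLVIII = 448
448 - 30 = 418

CDXVIII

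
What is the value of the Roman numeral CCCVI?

CCCVI: C=100, C=100, C=100, V=5, I=1
100 + 100 + 100 + 5 + 1 = 306

306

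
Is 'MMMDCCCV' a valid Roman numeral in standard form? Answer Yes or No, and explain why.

'MMMDCCCV': Check the rules: uses only the symbols I, V, X, L, C, D, M; no symbol is repeated more than three times in a row; V, L and D each appear at most once; no smaller symbol precedes a larger one (values never increase from left to right). Value: M (1000) + M (1000) + M (1000) + D (500) + C (100) + C (100) + C (100) + V (5) = 3805. So it is a valid standard Roman numeral.

Yes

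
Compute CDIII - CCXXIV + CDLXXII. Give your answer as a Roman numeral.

CDIII = 403, CCXXIV = 224, CDLXXII = 472
403 - 224 = 179
179 + 472 = 651

DCLI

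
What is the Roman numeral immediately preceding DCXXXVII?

DCXXXVII = 637, so the previous integer is 637 - 1 = 636

DCXXXVI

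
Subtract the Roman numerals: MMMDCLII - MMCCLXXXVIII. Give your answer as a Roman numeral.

MMMDCLII = 3652
MMCCLXXXVIII = 2288
3652 - 2288 = 1364

MCCCLXIV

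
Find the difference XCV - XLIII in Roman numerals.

XCV = 95
XLIII = 43
95 - 43 = 52

LII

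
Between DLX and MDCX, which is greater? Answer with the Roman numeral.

DLX = 560
MDCX = 1610
1610 is larger

MDCX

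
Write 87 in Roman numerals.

Convert 87 to Roman numerals:
  87 contains 1×50 (L)
  37 contains 3×10 (XXX)
  7 contains 1×5 (V)
  2 contains 2×1 (II)

LXXXVII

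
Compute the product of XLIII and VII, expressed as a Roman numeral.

XLIII = 43
VII = 7
43 × 7 = 301

CCCI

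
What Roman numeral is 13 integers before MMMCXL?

MMMCXL = 3140
3140 - 13 = 3127

MMMCXXVII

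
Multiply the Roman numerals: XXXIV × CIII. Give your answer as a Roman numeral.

XXXIV = 34
CIII = 103
34 × 103 = 3502

MMMDII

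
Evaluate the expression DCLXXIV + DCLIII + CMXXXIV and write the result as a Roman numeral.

DCLXXIV = 674, DCLIII = 653, CMXXXIV = 934
674 + 653 = 1327
1327 + 934 = 2261

MMCCLXI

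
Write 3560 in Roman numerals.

Convert 3560 to Roman numerals:
  3560 contains 3×1000 (MMM)
  560 contains 1×500 (D)
  60 contains 1×50 (L)
  10 contains 1×10 (X)

MMMDLX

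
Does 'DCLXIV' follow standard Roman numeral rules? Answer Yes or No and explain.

'DCLXIV': Check the rules: uses only the symbols I, V, X, L, C, D, M; no symbol is repeated more than three times in a row; V, L and D each appear at most once; the only place a smaller symbol precedes a larger one is the allowed subtractive pair IV, the symbol right after such a pair (if any) is smaller than the pair's first symbol, and otherwise the values never increase from left to right. Value: D (500) + C (100) + L (50) + X (10) + IV (4) = 664. So it is a valid standard Roman numeral.

Yes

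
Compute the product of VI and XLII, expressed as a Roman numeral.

VI = 6
XLII = 42
6 × 42 = 252

CCLII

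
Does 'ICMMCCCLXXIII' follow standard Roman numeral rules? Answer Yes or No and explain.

'ICMMCCCLXXIII': Invalid subtractive combination: IC

No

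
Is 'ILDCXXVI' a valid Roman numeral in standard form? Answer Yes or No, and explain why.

'ILDCXXVI': Invalid subtractive combination: IL

No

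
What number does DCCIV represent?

DCCIV: D=500, C=100, C=100, IV=4
500 + 100 + 100 + 4 = 704

704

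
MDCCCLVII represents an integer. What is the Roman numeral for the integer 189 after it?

MDCCCLVII = 1857
1857 + 189 = 2046

MMXLVI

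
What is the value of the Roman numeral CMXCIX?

CMXCIX: CM=900, XC=90, IX=9
900 + 90 + 9 = 999

999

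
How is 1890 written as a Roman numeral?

Convert 1890 to Roman numerals:
  1890 contains 1×1000 (M)
  890 contains 1×500 (D)
  390 contains 3×100 (CCC)
  90 contains 1×90 (XC)

MDCCCXC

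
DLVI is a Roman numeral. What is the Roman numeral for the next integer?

DLVI = 556; next is 557

DLVII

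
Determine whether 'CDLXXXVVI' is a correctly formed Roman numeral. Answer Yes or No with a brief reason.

'CDLXXXVVI': V should not appear more than once

No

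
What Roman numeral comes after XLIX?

XLIX = 49, so the next integer is 49 + 1 = 50

L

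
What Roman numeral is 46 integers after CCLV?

CCLV = 255
255 + 46 = 301

CCCI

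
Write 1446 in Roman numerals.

Convert 1446 to Roman numerals:
  1446 contains 1×1000 (M)
  446 contains 1×400 (CD)
  46 contains 1×40 (XL)
  6 contains 1×5 (V)
  1 contains 1×1 (I)

MCDXLVI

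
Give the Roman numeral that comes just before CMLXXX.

CMLXXX = 980; previous is 979

CMLXXIX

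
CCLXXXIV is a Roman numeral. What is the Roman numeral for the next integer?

CCLXXXIV = 284, so the next integer is 284 + 1 = 285

CCLXXXV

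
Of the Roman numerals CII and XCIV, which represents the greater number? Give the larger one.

CII = 102
XCIV = 94
102 is larger

CII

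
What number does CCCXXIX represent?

CCCXXIX: C=100, C=100, C=100, X=10, X=10, IX=9
100 + 100 + 100 + 10 + 10 + 9 = 329

329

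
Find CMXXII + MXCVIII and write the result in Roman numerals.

CMXXII = 922
MXCVIII = 1098
922 + 1098 = 2020

MMXX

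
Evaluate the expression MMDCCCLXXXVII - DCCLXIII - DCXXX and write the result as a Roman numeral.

MMDCCCLXXXVII = 2887, DCCLXIII = 763, DCXXX = 630
2887 - 763 = 2124
2124 - 630 = 1494

MCDXCIV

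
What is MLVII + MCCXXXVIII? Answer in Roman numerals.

MLVII = 1057
MCCXXXVIII = 1238
1057 + 1238 = 2295

MMCCXCV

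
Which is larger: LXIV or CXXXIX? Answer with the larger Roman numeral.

LXIV = 64
CXXXIX = 139
139 is larger

CXXXIX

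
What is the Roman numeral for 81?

Convert 81 to Roman numerals:
  81 contains 1×50 (L)
  31 contains 3×10 (XXX)
  1 contains 1×1 (I)

LXXXI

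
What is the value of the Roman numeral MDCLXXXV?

MDCLXXXV: M=1000, D=500, C=100, L=50, X=10, X=10, X=10, V=5
1000 + 500 + 100 + 50 + 10 + 10 + 10 + 5 = 1685

1685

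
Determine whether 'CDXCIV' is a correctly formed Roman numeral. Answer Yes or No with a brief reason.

'CDXCIV': Check the rules: uses only the symbols I, V, X, L, C, D, M; no symbol is repeated more than three times in a row; V, L and D each appear at most once; the only places a smaller symbol precedes a larger one are the allowed subtractive pairs CD, XC, IV, the symbol right after such a pair (if any) is smaller than the pair's first symbol, and otherwise the values never increase from left to right. Value: CD (400) + XC (90) + IV (4) = 494. So it is a valid standard Roman numeral.

Yes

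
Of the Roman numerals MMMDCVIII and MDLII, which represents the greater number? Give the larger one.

MMMDCVIII = 3608
MDLII = 1552
3608 is larger

MMMDCVIII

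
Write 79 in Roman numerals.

Convert 79 to Roman numerals:
  79 contains 1×50 (L)
  29 contains 2×10 (XX)
  9 contains 1×9 (IX)

LXXIX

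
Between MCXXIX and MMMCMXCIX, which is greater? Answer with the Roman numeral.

MCXXIX = 1129
MMMCMXCIX = 3999
3999 is larger

MMMCMXCIX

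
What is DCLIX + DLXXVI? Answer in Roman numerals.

DCLIX = 659
DLXXVI = 576
659 + 576 = 1235

MCCXXXV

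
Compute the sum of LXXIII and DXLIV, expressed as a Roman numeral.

LXXIII = 73
DXLIV = 544
73 + 544 = 617

DCXVII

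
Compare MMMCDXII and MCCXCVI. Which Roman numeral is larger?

MMMCDXII = 3412
MCCXCVI = 1296
3412 is larger

MMMCDXII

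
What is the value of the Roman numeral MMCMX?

MMCMX: M=1000, M=1000, CM=900, X=10
1000 + 1000 + 900 + 10 = 2910

2910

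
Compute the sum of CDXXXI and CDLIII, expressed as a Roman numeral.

CDXXXI = 431
CDLIII = 453
431 + 453 = 884

DCCCLXXXIV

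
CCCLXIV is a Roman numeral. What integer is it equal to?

CCCLXIV: C=100, C=100, C=100, L=50, X=10, IV=4
100 + 100 + 100 + 50 + 10 + 4 = 364

364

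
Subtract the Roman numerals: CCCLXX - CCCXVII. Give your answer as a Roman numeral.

CCCLXX = 370
CCCXVII = 317
370 - 317 = 53

LIII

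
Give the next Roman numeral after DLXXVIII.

DLXXVIII = 578; next is 579

DLXXIX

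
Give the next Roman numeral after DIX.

DIX = 509, so the next integer is 509 + 1 = 510

DX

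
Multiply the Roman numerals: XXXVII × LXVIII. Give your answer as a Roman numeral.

XXXVII = 37
LXVIII = 68
37 × 68 = 2516

MMDXVI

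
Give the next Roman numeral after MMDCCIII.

MMDCCIII = 2703; next is 2704

MMDCCIV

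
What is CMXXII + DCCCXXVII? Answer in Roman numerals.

CMXXII = 922
DCCCXXVII = 827
922 + 827 = 1749

MDCCXLIX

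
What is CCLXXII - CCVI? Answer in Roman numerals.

CCLXXII = 272
CCVI = 206
272 - 206 = 66

LXVI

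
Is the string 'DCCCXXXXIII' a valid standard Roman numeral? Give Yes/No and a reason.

'DCCCXXXXIII': More than 3 consecutive X's

No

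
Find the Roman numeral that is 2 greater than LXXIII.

LXXIII = 73
73 + 2 = 75

LXXV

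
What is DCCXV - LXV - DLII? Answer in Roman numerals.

DCCXV = 715, LXV = 65, DLII = 552
715 - 65 = 650
650 - 552 = 98

XCVIII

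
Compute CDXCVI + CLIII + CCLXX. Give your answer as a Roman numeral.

CDXCVI = 496, CLIII = 153, CCLXX = 270
496 + 153 = 649
649 + 270 = 919

CMXIX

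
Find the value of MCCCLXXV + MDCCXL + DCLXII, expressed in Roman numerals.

MCCCLXXV = 1375, MDCCXL = 1740, DCLXII = 662
1375 + 1740 = 3115
3115 + 662 = 3777

MMMDCCLXXVII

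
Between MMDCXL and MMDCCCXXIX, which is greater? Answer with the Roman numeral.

MMDCXL = 2640
MMDCCCXXIX = 2829
2829 is larger

MMDCCCXXIX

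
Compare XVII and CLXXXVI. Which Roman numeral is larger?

XVII = 17
CLXXXVI = 186
186 is larger

CLXXXVI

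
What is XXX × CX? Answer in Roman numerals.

XXX = 30
CX = 110
30 × 110 = 3300

MMMCCC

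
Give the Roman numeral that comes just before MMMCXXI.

MMMCXXI = 3121, so the previous integer is 3121 - 1 = 3120

MMMCXX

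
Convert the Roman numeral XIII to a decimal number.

XIII: X=10, I=1, I=1, I=1
10 + 1 + 1 + 1 = 13

13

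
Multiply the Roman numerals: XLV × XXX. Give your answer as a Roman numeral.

XLV = 45
XXX = 30
45 × 30 = 1350

MCCCL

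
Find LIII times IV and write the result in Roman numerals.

LIII = 53
IV = 4
53 × 4 = 212

CCXII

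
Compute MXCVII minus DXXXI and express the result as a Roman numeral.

MXCVII = 1097
DXXXI = 531
1097 - 531 = 566

DLXVI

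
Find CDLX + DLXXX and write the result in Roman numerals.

CDLX = 460
DLXXX = 580
460 + 580 = 1040

MXL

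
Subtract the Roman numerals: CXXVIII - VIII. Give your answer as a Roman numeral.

CXXVIII = 128
VIII = 8
128 - 8 = 120

CXX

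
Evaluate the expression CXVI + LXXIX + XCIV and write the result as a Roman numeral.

CXVI = 116, LXXIX = 79, XCIV = 94
116 + 79 = 195
195 + 94 = 289

CCLXXXIX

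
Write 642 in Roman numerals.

Convert 642 to Roman numerals:
  642 contains 1×500 (D)
  142 contains 1×100 (C)
  42 contains 1×40 (XL)
  2 contains 2×1 (II)

DCXLII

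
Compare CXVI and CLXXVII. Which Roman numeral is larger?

CXVI = 116
CLXXVII = 177
177 is larger

CLXXVII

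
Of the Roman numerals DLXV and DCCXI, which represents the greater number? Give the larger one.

DLXV = 565
DCCXI = 711
711 is larger

DCCXI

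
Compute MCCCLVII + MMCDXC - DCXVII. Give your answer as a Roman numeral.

MCCCLVII = 1357, MMCDXC = 2490, DCXVII = 617
1357 + 2490 = 3847
3847 - 617 = 3230

MMMCCXXX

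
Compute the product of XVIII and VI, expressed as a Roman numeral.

XVIII = 18
VI = 6
18 × 6 = 108

CVIII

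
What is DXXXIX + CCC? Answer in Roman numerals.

DXXXIX = 539
CCC = 300
539 + 300 = 839

DCCCXXXIX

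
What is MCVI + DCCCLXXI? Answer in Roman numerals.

MCVI = 1106
DCCCLXXI = 871
1106 + 871 = 1977

MCMLXXVII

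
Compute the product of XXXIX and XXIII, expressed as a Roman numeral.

XXXIX = 39
XXIII = 23
39 × 23 = 897

DCCCXCVII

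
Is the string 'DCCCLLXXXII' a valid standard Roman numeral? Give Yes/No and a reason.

'DCCCLLXXXII': L should not appear more than once

No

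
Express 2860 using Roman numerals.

Convert 2860 to Roman numerals:
  2860 contains 2×1000 (MM)
  860 contains 1×500 (D)
  360 contains 3×100 (CCC)
  60 contains 1×50 (L)
  10 contains 1×10 (X)

MMDCCCLX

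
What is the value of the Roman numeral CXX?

CXX: C=100, X=10, X=10
100 + 10 + 10 = 120

120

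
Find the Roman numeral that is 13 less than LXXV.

LXXV = 75
75 - 13 = 62

LXII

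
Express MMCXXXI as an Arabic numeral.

MMCXXXI: M=1000, M=1000, C=100, X=10, X=10, X=10, I=1
1000 + 1000 + 100 + 10 + 10 + 10 + 1 = 2131

2131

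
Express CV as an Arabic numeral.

CV: C=100, V=5
100 + 5 = 105

105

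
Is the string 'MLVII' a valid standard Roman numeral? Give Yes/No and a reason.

'MLVII': Check the rules: uses only the symbols I, V, X, L, C, D, M; no symbol is repeated more than three times in a row; V, L and D each appear at most once; no smaller symbol precedes a larger one (values never increase from left to right). Value: M (1000) + L (50) + V (5) + I (1) + I (1) = 1057. So it is a valid standard Roman numeral.

Yes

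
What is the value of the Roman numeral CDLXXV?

CDLXXV: CD=400, L=50, X=10, X=10, V=5
400 + 50 + 10 + 10 + 5 = 475

475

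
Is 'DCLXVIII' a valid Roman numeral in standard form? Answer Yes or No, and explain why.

'DCLXVIII': Check the rules: uses only the symbols I, V, X, L, C, D, M; no symbol is repeated more than three times in a row; V, L and D each appear at most once; no smaller symbol precedes a larger one (values never increase from left to right). Value: D (500) + C (100) + L (50) + X (10) + V (5) + I (1) + I (1) + I (1) = 668. So it is a valid standard Roman numeral.

Yes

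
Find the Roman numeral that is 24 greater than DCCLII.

DCCLII = 752
752 + 24 = 776

DCCLXXVI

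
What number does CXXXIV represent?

CXXXIV: C=100, X=10, X=10, X=10, IV=4
100 + 10 + 10 + 10 + 4 = 134

134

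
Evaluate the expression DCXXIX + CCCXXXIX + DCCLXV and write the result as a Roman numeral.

DCXXIX = 629, CCCXXXIX = 339, DCCLXV = 765
629 + 339 = 968
968 + 765 = 1733

MDCCXXXIII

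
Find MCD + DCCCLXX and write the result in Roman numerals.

MCD = 1400
DCCCLXX = 870
1400 + 870 = 2270

MMCCLXX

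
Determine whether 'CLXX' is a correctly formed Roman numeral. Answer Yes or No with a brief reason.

'CLXX': Check the rules: uses only the symbols I, V, X, L, C, D, M; no symbol is repeated more than three times in a row; V, L and D each appear at most once; no smaller symbol precedes a larger one (values never increase from left to right). Value: C (100) + L (50) + X (10) + X (10) = 170. So it is a valid standard Roman numeral.

Yes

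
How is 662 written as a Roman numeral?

Convert 662 to Roman numerals:
  662 contains 1×500 (D)
  162 contains 1×100 (C)
  62 contains 1×50 (L)
  12 contains 1×10 (X)
  2 contains 2×1 (II)

DCLXII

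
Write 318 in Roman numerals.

Convert 318 to Roman numerals:
  318 contains 3×100 (CCC)
  18 contains 1×10 (X)
  8 contains 1×5 (V)
  3 contains 3×1 (III)

CCCXVIII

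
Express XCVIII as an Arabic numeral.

XCVIII: XC=90, V=5, I=1, I=1, I=1
90 + 5 + 1 + 1 + 1 = 98

98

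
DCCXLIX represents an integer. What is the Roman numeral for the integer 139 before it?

DCCXLIX = 749
749 - 139 = 610

DCX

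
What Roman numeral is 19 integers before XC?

XC = 90
90 - 19 = 71

LXXI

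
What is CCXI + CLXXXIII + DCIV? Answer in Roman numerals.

CCXI = 211, CLXXXIII = 183, DCIV = 604
211 + 183 = 394
394 + 604 = 998

CMXCVIII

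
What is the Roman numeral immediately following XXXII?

XXXII = 32; next is 33

XXXIII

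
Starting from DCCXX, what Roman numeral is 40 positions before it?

DCCXX = 720
720 - 40 = 680

DCLXXX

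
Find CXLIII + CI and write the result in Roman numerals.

CXLIII = 143
CI = 101
143 + 101 = 244

CCXLIV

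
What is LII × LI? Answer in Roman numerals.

LII = 52
LI = 51
52 × 51 = 2652

MMDCLII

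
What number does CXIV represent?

CXIV: C=100, X=10, IV=4
100 + 10 + 4 = 114

114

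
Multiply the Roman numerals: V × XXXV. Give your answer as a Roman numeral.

V = 5
XXXV = 35
5 × 35 = 175

CLXXV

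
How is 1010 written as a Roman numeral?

Convert 1010 to Roman numerals:
  1010 contains 1×1000 (M)
  10 contains 1×10 (X)

MX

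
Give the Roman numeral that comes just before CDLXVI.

CDLXVI = 466, so the previous integer is 466 - 1 = 465

CDLXV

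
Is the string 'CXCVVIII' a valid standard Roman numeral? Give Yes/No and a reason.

'CXCVVIII': V should not appear more than once

No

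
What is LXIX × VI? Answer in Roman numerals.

LXIX = 69
VI = 6
69 × 6 = 414

CDXIV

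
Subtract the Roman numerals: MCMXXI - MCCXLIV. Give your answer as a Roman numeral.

MCMXXI = 1921
MCCXLIV = 1244
1921 - 1244 = 677

DCLXXVII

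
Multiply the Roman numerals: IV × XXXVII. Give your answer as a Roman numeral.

IV = 4
XXXVII = 37
4 × 37 = 148

CXLVIII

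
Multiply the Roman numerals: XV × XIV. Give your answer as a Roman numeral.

XV = 15
XIV = 14
15 × 14 = 210

CCX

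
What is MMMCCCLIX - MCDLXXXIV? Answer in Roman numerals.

MMMCCCLIX = 3359
MCDLXXXIV = 1484
3359 - 1484 = 1875

MDCCCLXXV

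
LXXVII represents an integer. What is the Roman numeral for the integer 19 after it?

LXXVII = 77
77 + 19 = 96

XCVI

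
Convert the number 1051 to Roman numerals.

Convert 1051 to Roman numerals:
  1051 contains 1×1000 (M)
  51 contains 1×50 (L)
  1 contains 1×1 (I)

MLI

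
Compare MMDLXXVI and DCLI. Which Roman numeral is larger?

MMDLXXVI = 2576
DCLI = 651
2576 is larger

MMDLXXVI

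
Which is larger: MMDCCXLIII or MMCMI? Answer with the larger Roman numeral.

MMDCCXLIII = 2743
MMCMI = 2901
2901 is larger

MMCMI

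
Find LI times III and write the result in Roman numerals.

LI = 51
III = 3
51 × 3 = 153

CLIII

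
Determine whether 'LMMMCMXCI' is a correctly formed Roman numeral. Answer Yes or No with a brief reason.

'LMMMCMXCI': Invalid subtractive combination: LM

No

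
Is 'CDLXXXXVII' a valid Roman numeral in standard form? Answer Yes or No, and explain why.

'CDLXXXXVII': More than 3 consecutive X's

No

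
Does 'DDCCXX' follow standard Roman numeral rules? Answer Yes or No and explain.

'DDCCXX': D should not appear more than once

No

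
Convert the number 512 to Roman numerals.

Convert 512 to Roman numerals:
  512 contains 1×500 (D)
  12 contains 1×10 (X)
  2 contains 2×1 (II)

DXII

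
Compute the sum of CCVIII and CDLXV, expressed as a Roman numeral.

CCVIII = 208
CDLXV = 465
208 + 465 = 673

DCLXXIII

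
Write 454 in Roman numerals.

Convert 454 to Roman numerals:
  454 contains 1×400 (CD)
  54 contains 1×50 (L)
  4 contains 1×4 (IV)

CDLIV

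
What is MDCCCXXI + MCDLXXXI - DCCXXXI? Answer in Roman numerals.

MDCCCXXI = 1821, MCDLXXXI = 1481, DCCXXXI = 731
1821 + 1481 = 3302
3302 - 731 = 2571

MMDLXXI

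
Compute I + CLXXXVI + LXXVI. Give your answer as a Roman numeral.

I = 1, CLXXXVI = 186, LXXVI = 76
1 + 186 = 187
187 + 76 = 263

CCLXIII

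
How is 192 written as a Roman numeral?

Convert 192 to Roman numerals:
  192 contains 1×100 (C)
  92 contains 1×90 (XC)
  2 contains 2×1 (II)

CXCII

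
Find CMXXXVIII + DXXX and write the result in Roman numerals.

CMXXXVIII = 938
DXXX = 530
938 + 530 = 1468

MCDLXVIII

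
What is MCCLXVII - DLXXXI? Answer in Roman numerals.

MCCLXVII = 1267
DLXXXI = 581
1267 - 581 = 686

DCLXXXVI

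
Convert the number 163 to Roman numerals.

Convert 163 to Roman numerals:
  163 contains 1×100 (C)
  63 contains 1×50 (L)
  13 contains 1×10 (X)
  3 contains 3×1 (III)

CLXIII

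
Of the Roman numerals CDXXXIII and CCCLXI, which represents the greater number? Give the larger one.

CDXXXIII = 433
CCCLXI = 361
433 is larger

CDXXXIII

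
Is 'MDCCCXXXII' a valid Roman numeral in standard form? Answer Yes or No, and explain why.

'MDCCCXXXII': Check the rules: uses only the symbols I, V, X, L, C, D, M; no symbol is repeated more than three times in a row; V, L and D each appear at most once; no smaller symbol precedes a larger one (values never increase from left to right). Value: M (1000) + D (500) + C (100) + C (100) + C (100) + X (10) + X (10) + X (10) + I (1) + I (1) = 1832. So it is a valid standard Roman numeral.

Yes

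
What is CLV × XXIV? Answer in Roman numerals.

CLV = 155
XXIV = 24
155 × 24 = 3720

MMMDCCXX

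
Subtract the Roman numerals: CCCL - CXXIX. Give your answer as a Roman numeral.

CCCL = 350
CXXIX = 129
350 - 129 = 221

CCXXI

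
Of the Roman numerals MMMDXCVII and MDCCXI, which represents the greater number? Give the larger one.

MMMDXCVII = 3597
MDCCXI = 1711
3597 is larger

MMMDXCVII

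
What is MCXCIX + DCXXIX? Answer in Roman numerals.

MCXCIX = 1199
DCXXIX = 629
1199 + 629 = 1828

MDCCCXXVIII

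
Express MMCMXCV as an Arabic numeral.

MMCMXCV: M=1000, M=1000, CM=900, XC=90, V=5
1000 + 1000 + 900 + 90 + 5 = 2995

2995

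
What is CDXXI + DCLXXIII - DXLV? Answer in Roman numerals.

CDXXI = 421, DCLXXIII = 673, DXLV = 545
421 + 673 = 1094
1094 - 545 = 549

DXLIX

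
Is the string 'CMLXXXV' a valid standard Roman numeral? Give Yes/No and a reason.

'CMLXXXV': Check the rules: uses only the symbols I, V, X, L, C, D, M; no symbol is repeated more than three times in a row; V, L and D each appear at most once; the only place a smaller symbol precedes a larger one is the allowed subtractive pair CM, the symbol right after such a pair (if any) is smaller than the pair's first symbol, and otherwise the values never increase from left to right. Value: CM (900) + L (50) + X (10) + X (10) + X (10) + V (5) = 985. So it is a valid standard Roman numeral.

Yes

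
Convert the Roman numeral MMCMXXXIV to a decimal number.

MMCMXXXIV: M=1000, M=1000, CM=900, X=10, X=10, X=10, IV=4
1000 + 1000 + 900 + 10 + 10 + 10 + 4 = 2934

2934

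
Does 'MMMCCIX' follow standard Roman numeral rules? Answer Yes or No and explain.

'MMMCCIX': Check the rules: uses only the symbols I, V, X, L, C, D, M; no symbol is repeated more than three times in a row; V, L and D each appear at most once; the only place a smaller symbol precedes a larger one is the allowed subtractive pair IX, the symbol right after such a pair (if any) is smaller than the pair's first symbol, and otherwise the values never increase from left to right. Value: M (1000) + M (1000) + M (1000) + C (100) + C (100) + IX (9) = 3209. So it is a valid standard Roman numeral.

Yes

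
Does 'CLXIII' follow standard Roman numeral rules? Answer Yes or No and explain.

'CLXIII': Check the rules: uses only the symbols I, V, X, L, C, D, M; no symbol is repeated more than three times in a row; V, L and D each appear at most once; no smaller symbol precedes a larger one (values never increase from left to right). Value: C (100) + L (50) + X (10) + I (1) + I (1) + I (1) = 163. So it is a valid standard Roman numeral.

Yes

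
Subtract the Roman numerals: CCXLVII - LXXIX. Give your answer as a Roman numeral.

CCXLVII = 247
LXXIX = 79
247 - 79 = 168

CLXVIII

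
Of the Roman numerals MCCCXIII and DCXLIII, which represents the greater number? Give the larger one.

MCCCXIII = 1313
DCXLIII = 643
1313 is larger

MCCCXIII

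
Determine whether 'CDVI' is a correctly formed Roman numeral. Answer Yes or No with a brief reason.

'CDVI': Check the rules: uses only the symbols I, V, X, L, C, D, M; no symbol is repeated more than three times in a row; V, L and D each appear at most once; the only place a smaller symbol precedes a larger one is the allowed subtractive pair CD, the symbol right after such a pair (if any) is smaller than the pair's first symbol, and otherwise the values never increase from left to right. Value: CD (400) + V (5) + I (1) = 406. So it is a valid standard Roman numeral.

Yes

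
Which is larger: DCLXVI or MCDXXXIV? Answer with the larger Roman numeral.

DCLXVI = 666
MCDXXXIV = 1434
1434 is larger

MCDXXXIV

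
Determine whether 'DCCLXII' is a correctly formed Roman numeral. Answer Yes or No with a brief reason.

'DCCLXII': Check the rules: uses only the symbols I, V, X, L, C, D, M; no symbol is repeated more than three times in a row; V, L and D each appear at most once; no smaller symbol precedes a larger one (values never increase from left to right). Value: D (500) + C (100) + C (100) + L (50) + X (10) + I (1) + I (1) = 762. So it is a valid standard Roman numeral.

Yes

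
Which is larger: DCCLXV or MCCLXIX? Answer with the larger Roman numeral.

DCCLXV = 765
MCCLXIX = 1269
1269 is larger

MCCLXIX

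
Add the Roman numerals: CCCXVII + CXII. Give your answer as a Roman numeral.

CCCXVII = 317
CXII = 112
317 + 112 = 429

CDXXIX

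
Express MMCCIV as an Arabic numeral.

MMCCIV: M=1000, M=1000, C=100, C=100, IV=4
1000 + 1000 + 100 + 100 + 4 = 2204

2204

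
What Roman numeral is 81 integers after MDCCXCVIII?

MDCCXCVIII = 1798
1798 + 81 = 1879

MDCCCLXXIX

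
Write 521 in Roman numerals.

Convert 521 to Roman numerals:
  521 contains 1×500 (D)
  21 contains 2×10 (XX)
  1 contains 1×1 (I)

DXXI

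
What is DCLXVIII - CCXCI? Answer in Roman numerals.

DCLXVIII = 668
CCXCI = 291
668 - 291 = 377

CCCLXXVII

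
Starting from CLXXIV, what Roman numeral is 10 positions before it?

CLXXIV = 174
174 - 10 = 164

CLXIV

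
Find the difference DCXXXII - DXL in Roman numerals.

DCXXXII = 632
DXL = 540
632 - 540 = 92

XCII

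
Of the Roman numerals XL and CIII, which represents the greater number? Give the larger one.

XL = 40
CIII = 103
103 is larger

CIII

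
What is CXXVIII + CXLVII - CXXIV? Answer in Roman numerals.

CXXVIII = 128, CXLVII = 147, CXXIV = 124
128 + 147 = 275
275 - 124 = 151

CLI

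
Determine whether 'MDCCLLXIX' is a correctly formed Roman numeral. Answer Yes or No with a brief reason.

'MDCCLLXIX': L should not appear more than once

No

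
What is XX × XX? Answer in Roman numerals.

XX = 20
XX = 20
20 × 20 = 400

CD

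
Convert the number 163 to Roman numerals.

Convert 163 to Roman numerals:
  163 contains 1×100 (C)
  63 contains 1×50 (L)
  13 contains 1×10 (X)
  3 contains 3×1 (III)

CLXIII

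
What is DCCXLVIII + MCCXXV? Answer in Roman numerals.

DCCXLVIII = 748
MCCXXV = 1225
748 + 1225 = 1973

MCMLXXIII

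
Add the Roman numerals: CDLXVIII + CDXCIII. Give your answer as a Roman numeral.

CDLXVIII = 468
CDXCIII = 493
468 + 493 = 961

CMLXI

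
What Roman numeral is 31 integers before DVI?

DVI = 506
506 - 31 = 475

CDLXXV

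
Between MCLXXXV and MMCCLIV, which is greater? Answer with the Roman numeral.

MCLXXXV = 1185
MMCCLIV = 2254
2254 is larger

MMCCLIV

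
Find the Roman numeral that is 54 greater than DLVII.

DLVII = 557
557 + 54 = 611

DCXI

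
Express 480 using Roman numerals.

Convert 480 to Roman numerals:
  480 contains 1×400 (CD)
  80 contains 1×50 (L)
  30 contains 3×10 (XXX)

CDLXXX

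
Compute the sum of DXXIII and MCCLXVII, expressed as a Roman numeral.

DXXIII = 523
MCCLXVII = 1267
523 + 1267 = 1790

MDCCXC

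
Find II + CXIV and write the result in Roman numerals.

II = 2
CXIV = 114
2 + 114 = 116

CXVI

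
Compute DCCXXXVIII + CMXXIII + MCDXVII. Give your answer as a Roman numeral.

DCCXXXVIII = 738, CMXXIII = 923, MCDXVII = 1417
738 + 923 = 1661
1661 + 1417 = 3078

MMMLXXVIII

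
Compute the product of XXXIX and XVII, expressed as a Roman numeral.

XXXIX = 39
XVII = 17
39 × 17 = 663

DCLXIII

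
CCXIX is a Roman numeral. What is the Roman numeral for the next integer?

CCXIX = 219, so the next integer is 219 + 1 = 220

CCXX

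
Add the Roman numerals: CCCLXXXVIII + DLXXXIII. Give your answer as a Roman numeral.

CCCLXXXVIII = 388
DLXXXIII = 583
388 + 583 = 971

CMLXXI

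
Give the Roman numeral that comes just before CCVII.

CCVII = 207, so the previous integer is 207 - 1 = 206

CCVI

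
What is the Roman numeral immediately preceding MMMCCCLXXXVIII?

MMMCCCLXXXVIII = 3388, so the previous integer is 3388 - 1 = 3387

MMMCCCLXXXVII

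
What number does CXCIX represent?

CXCIX: C=100, XC=90, IX=9
100 + 90 + 9 = 199

199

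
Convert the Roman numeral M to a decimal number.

M: M=1000

1000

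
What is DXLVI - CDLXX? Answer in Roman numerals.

DXLVI = 546
CDLXX = 470
546 - 470 = 76

LXXVI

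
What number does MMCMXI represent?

MMCMXI: M=1000, M=1000, CM=900, X=10, I=1
1000 + 1000 + 900 + 10 + 1 = 2911

2911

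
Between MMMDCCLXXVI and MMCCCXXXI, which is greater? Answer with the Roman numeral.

MMMDCCLXXVI = 3776
MMCCCXXXI = 2331
3776 is larger

MMMDCCLXXVI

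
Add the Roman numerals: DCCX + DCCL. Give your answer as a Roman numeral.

DCCX = 710
DCCL = 750
710 + 750 = 1460

MCDLX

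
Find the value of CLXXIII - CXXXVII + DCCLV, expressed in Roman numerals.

CLXXIII = 173, CXXXVII = 137, DCCLV = 755
173 - 137 = 36
36 + 755 = 791

DCCXCI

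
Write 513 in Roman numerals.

Convert 513 to Roman numerals:
  513 contains 1×500 (D)
  13 contains 1×10 (X)
  3 contains 3×1 (III)

DXIII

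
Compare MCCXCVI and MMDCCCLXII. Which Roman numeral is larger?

MCCXCVI = 1296
MMDCCCLXII = 2862
2862 is larger

MMDCCCLXII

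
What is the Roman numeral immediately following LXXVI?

LXXVI = 76; next is 77

LXXVII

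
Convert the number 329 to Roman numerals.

Convert 329 to Roman numerals:
  329 contains 3×100 (CCC)
  29 contains 2×10 (XX)
  9 contains 1×9 (IX)

CCCXXIX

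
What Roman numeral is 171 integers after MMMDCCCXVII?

MMMDCCCXVII = 3817
3817 + 171 = 3988

MMMCMLXXXVIII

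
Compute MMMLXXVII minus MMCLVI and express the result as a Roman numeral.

MMMLXXVII = 3077
MMCLVI = 2156
3077 - 2156 = 921

CMXXI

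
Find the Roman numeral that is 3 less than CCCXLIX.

CCCXLIX = 349
349 - 3 = 346

CCCXLVI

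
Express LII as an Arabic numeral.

LII: L=50, I=1, I=1
50 + 1 + 1 = 52

52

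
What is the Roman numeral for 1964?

Convert 1964 to Roman numerals:
  1964 contains 1×1000 (M)
  964 contains 1×900 (CM)
  64 contains 1×50 (L)
  14 contains 1×10 (X)
  4 contains 1×4 (IV)

MCMLXIV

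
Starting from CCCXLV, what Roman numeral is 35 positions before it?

CCCXLV = 345
345 - 35 = 310

CCCX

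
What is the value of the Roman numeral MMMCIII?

MMMCIII: M=1000, M=1000, M=1000, C=100, I=1, I=1, I=1
1000 + 1000 + 1000 + 100 + 1 + 1 + 1 = 3103

3103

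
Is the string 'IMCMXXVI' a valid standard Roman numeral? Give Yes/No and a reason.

'IMCMXXVI': Invalid subtractive combination: IM

No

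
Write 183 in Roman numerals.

Convert 183 to Roman numerals:
  183 contains 1×100 (C)
  83 contains 1×50 (L)
  33 contains 3×10 (XXX)
  3 contains 3×1 (III)

CLXXXIII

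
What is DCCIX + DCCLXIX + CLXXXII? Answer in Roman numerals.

DCCIX = 709, DCCLXIX = 769, CLXXXII = 182
709 + 769 = 1478
1478 + 182 = 1660

MDCLX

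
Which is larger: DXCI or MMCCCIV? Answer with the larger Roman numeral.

DXCI = 591
MMCCCIV = 2304
2304 is larger

MMCCCIV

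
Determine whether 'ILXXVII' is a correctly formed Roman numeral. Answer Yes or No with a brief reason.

'ILXXVII': Invalid subtractive combination: IL

No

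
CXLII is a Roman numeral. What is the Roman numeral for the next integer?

CXLII = 142, so the next integer is 142 + 1 = 143

CXLIII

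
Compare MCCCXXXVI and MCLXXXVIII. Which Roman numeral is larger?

MCCCXXXVI = 1336
MCLXXXVIII = 1188
1336 is larger

MCCCXXXVI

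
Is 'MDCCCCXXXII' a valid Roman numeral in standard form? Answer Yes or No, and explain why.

'MDCCCCXXXII': More than 3 consecutive C's

No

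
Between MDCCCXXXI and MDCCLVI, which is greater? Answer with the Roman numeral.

MDCCCXXXI = 1831
MDCCLVI = 1756
1831 is larger

MDCCCXXXI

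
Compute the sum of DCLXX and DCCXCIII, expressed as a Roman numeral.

DCLXX = 670
DCCXCIII = 793
670 + 793 = 1463

MCDLXIII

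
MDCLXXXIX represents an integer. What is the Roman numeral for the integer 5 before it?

MDCLXXXIX = 1689
1689 - 5 = 1684

MDCLXXXIV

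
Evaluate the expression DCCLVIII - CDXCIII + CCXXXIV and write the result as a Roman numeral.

DCCLVIII = 758, CDXCIII = 493, CCXXXIV = 234
758 - 493 = 265
265 + 234 = 499

CDXCIX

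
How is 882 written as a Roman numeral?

Convert 882 to Roman numerals:
  882 contains 1×500 (D)
  382 contains 3×100 (CCC)
  82 contains 1×50 (L)
  32 contains 3×10 (XXX)
  2 contains 2×1 (II)

DCCCLXXXII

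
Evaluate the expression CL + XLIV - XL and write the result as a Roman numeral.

CL = 150, XLIV = 44, XL = 40
150 + 44 = 194
194 - 40 = 154

CLIV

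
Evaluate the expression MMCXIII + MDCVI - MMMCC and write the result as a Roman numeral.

MMCXIII = 2113, MDCVI = 1606, MMMCC = 3200
2113 + 1606 = 3719
3719 - 3200 = 519

DXIX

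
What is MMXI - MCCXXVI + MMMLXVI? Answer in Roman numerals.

MMXI = 2011, MCCXXVI = 1226, MMMLXVI = 3066
2011 - 1226 = 785
785 + 3066 = 3851

MMMDCCCLI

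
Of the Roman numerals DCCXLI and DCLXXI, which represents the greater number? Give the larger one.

DCCXLI = 741
DCLXXI = 671
741 is larger

DCCXLI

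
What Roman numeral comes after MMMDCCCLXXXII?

MMMDCCCLXXXII = 3882, so the next integer is 3882 + 1 = 3883

MMMDCCCLXXXIII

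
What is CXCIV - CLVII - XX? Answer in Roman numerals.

CXCIV = 194, CLVII = 157, XX = 20
194 - 157 = 37
37 - 20 = 17

XVII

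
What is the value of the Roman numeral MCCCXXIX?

MCCCXXIX: M=1000, C=100, C=100, C=100, X=10, X=10, IX=9
1000 + 100 + 100 + 100 + 10 + 10 + 9 = 1329

1329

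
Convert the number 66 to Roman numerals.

Convert 66 to Roman numerals:
  66 contains 1×50 (L)
  16 contains 1×10 (X)
  6 contains 1×5 (V)
  1 contains 1×1 (I)

LXVI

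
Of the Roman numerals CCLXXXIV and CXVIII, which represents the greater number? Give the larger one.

CCLXXXIV = 284
CXVIII = 118
284 is larger

CCLXXXIV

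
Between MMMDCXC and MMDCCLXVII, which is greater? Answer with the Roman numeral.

MMMDCXC = 3690
MMDCCLXVII = 2767
3690 is larger

MMMDCXC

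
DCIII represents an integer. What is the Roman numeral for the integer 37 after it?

DCIII = 603
603 + 37 = 640

DCXL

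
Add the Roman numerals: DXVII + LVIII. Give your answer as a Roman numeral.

DXVII = 517
LVIII = 58
517 + 58 = 575

DLXXV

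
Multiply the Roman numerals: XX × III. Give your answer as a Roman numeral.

XX = 20
III = 3
20 × 3 = 60

LX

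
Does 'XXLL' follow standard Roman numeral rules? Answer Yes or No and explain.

'XXLL': L should not appear more than once

No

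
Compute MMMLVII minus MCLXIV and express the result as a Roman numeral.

MMMLVII = 3057
MCLXIV = 1164
3057 - 1164 = 1893

MDCCCXCIII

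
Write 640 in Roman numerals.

Convert 640 to Roman numerals:
  640 contains 1×500 (D)
  140 contains 1×100 (C)
  40 contains 1×40 (XL)

DCXL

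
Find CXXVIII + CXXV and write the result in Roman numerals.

CXXVIII = 128
CXXV = 125
128 + 125 = 253

CCLIII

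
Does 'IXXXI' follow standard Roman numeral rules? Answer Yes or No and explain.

'IXXXI': I (position 1) comes before the larger symbol X (position 3) without being directly in front of it as a subtractive pair; apart from IV, IX, XL, XC, CD and CM, symbols must go from largest to smallest

No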